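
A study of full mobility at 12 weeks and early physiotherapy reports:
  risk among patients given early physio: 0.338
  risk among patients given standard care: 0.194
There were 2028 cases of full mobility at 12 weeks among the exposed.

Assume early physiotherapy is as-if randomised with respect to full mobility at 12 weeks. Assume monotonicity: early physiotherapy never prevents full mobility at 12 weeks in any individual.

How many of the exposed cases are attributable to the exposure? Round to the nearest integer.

Let p₁ = 0.338, p₀ = 0.194.
PN = (p₁ − p₀)/p₁ = (0.338 − 0.194) / 0.338 ≈ 0.42604.
Attributable cases ≈ PN × (exposed cases) = 0.42604 × 2028 ≈ 864.00.

about 864 cases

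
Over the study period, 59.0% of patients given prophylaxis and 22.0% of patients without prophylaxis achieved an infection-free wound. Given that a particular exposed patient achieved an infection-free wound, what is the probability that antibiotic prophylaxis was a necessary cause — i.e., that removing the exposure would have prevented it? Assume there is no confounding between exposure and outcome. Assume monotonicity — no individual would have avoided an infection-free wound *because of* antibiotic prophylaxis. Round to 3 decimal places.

PN ≈ 0.627

p₁ = 0.59, p₀ = 0.22.
Under exogeneity and monotonicity, PN = (p₁ − p₀) / p₁.
PN = (0.59 − 0.22) / 0.59 = 0.37 / 0.59 ≈ 0.6271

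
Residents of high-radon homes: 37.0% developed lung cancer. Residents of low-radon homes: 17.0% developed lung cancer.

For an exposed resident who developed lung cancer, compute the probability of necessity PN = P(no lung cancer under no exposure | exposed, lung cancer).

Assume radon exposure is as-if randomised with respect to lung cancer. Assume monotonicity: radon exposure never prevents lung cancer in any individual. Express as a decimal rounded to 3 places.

p₁ = 0.37, p₀ = 0.17.
Under exogeneity and monotonicity, PN = (p₁ − p₀) / p₁.
PN = (0.37 − 0.17) / 0.37 = 0.2 / 0.37 ≈ 0.5405

PN ≈ 0.541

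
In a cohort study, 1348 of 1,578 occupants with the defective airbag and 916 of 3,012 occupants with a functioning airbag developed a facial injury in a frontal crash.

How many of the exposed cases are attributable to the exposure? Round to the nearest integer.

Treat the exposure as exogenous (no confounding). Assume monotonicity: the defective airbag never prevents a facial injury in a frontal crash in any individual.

p₁ = P(outcome | exposed) = 1348/1578 = 0.85425
p₀ = P(outcome | unexposed) = 916/3012 = 0.30412
PN = (p₁ − p₀)/p₁ = (0.85425 − 0.30412) / 0.85425 ≈ 0.64399.
Attributable cases ≈ PN × (exposed cases) = 0.64399 × 1348 ≈ 868.10.

about 868 cases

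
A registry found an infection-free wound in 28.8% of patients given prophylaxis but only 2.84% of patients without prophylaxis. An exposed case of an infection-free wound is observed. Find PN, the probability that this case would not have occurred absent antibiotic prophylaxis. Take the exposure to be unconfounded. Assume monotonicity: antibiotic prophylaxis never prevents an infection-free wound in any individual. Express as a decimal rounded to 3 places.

p₁ = 0.288, p₀ = 0.0284.
Under exogeneity and monotonicity, PN = (p₁ − p₀) / p₁.
PN = (0.288 − 0.0284) / 0.288 = 0.2596 / 0.288 ≈ 0.9014

PN ≈ 0.901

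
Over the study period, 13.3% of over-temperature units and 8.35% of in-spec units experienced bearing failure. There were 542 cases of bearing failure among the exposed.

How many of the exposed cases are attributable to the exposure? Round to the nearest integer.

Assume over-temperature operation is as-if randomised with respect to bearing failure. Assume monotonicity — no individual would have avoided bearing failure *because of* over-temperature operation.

p₁ = 0.133, p₀ = 0.0835.
PN = (p₁ − p₀)/p₁ = (0.133 − 0.0835) / 0.133 ≈ 0.37218.
Attributable cases ≈ PN × (exposed cases) = 0.37218 × 542 ≈ 201.72.

about 202 cases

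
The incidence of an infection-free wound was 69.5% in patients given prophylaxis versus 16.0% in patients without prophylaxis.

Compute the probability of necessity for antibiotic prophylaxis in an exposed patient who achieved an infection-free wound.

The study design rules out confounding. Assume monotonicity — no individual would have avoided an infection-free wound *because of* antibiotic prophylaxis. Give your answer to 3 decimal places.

p₁ = 0.695, p₀ = 0.16.
Under exogeneity and monotonicity, PN = (p₁ − p₀) / p₁.
PN = (0.695 − 0.16) / 0.695 = 0.535 / 0.695 ≈ 0.7698

PN ≈ 0.770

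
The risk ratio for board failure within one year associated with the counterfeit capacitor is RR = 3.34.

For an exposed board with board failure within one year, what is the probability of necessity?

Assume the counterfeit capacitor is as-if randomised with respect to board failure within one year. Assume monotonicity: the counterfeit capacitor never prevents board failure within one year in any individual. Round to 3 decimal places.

PN ≈ 0.701

Under exogeneity and monotonicity, PN = (RR − 1) / RR = 1 − 1/RR.
PN = (3.34 − 1) / 3.34 = 2.34 / 3.34 ≈ 0.7006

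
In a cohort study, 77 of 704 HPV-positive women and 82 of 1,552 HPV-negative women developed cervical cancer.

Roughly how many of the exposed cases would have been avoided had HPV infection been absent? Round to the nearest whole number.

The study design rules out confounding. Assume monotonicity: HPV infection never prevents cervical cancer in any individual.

p₁ = P(outcome | exposed) = 77/704 = 0.10938
p₀ = P(outcome | unexposed) = 82/1552 = 0.052835
PN = (p₁ − p₀)/p₁ = (0.10938 − 0.052835) / 0.10938 ≈ 0.51694.
Attributable cases ≈ PN × (exposed cases) = 0.51694 × 77 ≈ 39.80.

about 40 cases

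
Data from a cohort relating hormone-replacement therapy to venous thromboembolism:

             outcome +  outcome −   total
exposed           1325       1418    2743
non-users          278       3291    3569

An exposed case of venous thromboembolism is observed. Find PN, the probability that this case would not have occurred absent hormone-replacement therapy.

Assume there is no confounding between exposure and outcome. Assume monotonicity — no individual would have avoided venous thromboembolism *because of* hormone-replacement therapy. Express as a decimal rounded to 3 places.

PN ≈ 0.839

p₁ = P(outcome | exposed) = 1325/2743 = 0.48305
p₀ = P(outcome | unexposed) = 278/3569 = 0.077893
Under exogeneity and monotonicity, PN = (p₁ − p₀) / p₁.
PN = (0.48305 − 0.077893) / 0.48305 = 0.40515 / 0.48305 ≈ 0.8387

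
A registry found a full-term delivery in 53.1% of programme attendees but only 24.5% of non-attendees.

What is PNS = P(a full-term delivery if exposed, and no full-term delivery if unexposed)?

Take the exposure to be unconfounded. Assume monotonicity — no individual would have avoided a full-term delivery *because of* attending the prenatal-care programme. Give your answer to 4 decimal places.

p₁ = 0.531, p₀ = 0.245.
Under exogeneity and monotonicity, PNS = p₁ − p₀.
PNS = 0.531 − 0.245 = 0.286

PNS ≈ 0.2860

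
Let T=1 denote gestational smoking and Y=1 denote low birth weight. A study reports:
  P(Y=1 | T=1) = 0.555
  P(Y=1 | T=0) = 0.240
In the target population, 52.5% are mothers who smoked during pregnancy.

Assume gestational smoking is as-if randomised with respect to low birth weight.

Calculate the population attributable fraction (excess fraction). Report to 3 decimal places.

Let p₁ = 0.555, p₀ = 0.24.
Overall risk P(Y=1) = π·p₁ + (1−π)·p₀ = 0.525×0.555 + 0.475×0.24 = 0.40538.
Under exogeneity, PAF = [P(Y=1) − p₀] / P(Y=1).
PAF = (0.40538 − 0.24) / 0.40538 ≈ 0.4080

PAF ≈ 0.408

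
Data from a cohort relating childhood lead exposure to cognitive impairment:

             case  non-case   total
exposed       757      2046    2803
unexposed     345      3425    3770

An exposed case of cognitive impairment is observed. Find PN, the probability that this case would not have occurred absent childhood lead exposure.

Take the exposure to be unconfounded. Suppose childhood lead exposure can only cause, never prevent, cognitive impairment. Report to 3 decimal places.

PN ≈ 0.661

p₁ = P(outcome | exposed) = 757/2803 = 0.27007
p₀ = P(outcome | unexposed) = 345/3770 = 0.091512
Under exogeneity and monotonicity, PN = (p₁ − p₀)/p₁.
PN = (0.27007 − 0.091512) / 0.27007 ≈ 0.6612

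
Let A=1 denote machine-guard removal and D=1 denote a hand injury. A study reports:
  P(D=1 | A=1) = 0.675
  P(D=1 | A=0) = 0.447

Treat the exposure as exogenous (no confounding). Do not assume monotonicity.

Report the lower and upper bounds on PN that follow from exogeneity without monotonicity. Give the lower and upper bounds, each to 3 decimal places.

Let p₁ = 0.675, p₀ = 0.447.
Under exogeneity alone the bounds on PN are max{0,(p₁−p₀)/p₁} ≤ PN ≤ min{1,(1−p₀)/p₁}.
  lower = (p₁ − p₀)/p₁ = 0.228 / 0.675 ≈ 0.3378
  upper = min{1, (1 − p₀)/p₁} = 0.553 / 0.675 ≈ 0.8193

0.338 ≤ PN ≤ 0.819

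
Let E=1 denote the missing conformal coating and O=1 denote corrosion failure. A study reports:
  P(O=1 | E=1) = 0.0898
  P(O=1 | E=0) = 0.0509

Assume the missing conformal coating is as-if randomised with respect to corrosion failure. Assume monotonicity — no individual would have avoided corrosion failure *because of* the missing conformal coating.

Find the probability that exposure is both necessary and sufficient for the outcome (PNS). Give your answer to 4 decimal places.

Let p₁ = 0.0898, p₀ = 0.0509.
Under exogeneity and monotonicity, PNS = p₁ − p₀.
PNS = 0.0898 − 0.0509 = 0.0389

PNS ≈ 0.0389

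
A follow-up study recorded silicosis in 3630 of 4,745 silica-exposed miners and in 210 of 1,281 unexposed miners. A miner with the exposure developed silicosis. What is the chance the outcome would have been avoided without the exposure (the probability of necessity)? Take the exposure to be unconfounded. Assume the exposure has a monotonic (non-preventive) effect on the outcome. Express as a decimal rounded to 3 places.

p₁ = P(outcome | exposed) = 3630/4745 = 0.76502
p₀ = P(outcome | unexposed) = 210/1281 = 0.16393
Under exogeneity and monotonicity, PN = (p₁ − p₀) / p₁.
PN = (0.76502 − 0.16393) / 0.76502 = 0.60108 / 0.76502 ≈ 0.7857

PN ≈ 0.786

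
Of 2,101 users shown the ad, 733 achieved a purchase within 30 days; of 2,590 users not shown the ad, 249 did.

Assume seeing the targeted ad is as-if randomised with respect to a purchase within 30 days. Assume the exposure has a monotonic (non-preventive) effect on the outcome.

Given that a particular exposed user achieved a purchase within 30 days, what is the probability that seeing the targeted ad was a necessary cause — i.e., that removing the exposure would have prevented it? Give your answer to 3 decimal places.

p₁ = P(outcome | exposed) = 733/2101 = 0.34888
p₀ = P(outcome | unexposed) = 249/2590 = 0.096139
Under exogeneity and monotonicity, PN = (p₁ − p₀) / p₁.
PN = (0.34888 − 0.096139) / 0.34888 = 0.25274 / 0.34888 ≈ 0.7244

PN ≈ 0.724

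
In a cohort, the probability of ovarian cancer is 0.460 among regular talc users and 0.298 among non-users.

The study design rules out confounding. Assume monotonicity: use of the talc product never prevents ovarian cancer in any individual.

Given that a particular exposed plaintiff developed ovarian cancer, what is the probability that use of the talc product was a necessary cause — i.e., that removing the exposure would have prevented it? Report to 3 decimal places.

Let p₁ = 0.46, p₀ = 0.298.
Under exogeneity and monotonicity, PN = (p₁ − p₀) / p₁.
PN = (0.46 − 0.298) / 0.46 = 0.162 / 0.46 ≈ 0.3522

PN ≈ 0.352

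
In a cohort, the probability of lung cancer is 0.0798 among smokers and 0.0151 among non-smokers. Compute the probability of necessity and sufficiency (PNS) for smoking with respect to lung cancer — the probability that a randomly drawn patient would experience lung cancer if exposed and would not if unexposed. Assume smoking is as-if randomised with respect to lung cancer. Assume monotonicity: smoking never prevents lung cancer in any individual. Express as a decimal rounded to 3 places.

Let p₁ = 0.0798, p₀ = 0.0151.
Under exogeneity and monotonicity, PNS = p₁ − p₀.
PNS = 0.0798 − 0.0151 = 0.0647

PNS ≈ 0.065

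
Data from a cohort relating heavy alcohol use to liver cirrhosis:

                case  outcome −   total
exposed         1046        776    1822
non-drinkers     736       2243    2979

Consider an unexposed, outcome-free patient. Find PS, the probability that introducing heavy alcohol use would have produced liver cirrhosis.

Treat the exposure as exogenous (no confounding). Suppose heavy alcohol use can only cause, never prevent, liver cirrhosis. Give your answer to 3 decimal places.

p₁ = P(outcome | exposed) = 1046/1822 = 0.57409
p₀ = P(outcome | unexposed) = 736/2979 = 0.24706
Under exogeneity and monotonicity, PS = (p₁ − p₀) / (1 − p₀).
PS = (0.57409 − 0.24706) / (1 − 0.24706) = 0.32703 / 0.75294 ≈ 0.4343

PS ≈ 0.434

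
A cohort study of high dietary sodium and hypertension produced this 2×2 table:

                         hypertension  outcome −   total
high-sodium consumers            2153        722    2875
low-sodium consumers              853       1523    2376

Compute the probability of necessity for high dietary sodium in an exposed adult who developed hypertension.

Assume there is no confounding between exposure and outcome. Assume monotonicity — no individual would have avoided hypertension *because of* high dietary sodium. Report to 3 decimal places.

p₁ = P(outcome | exposed) = 2153/2875 = 0.74887
p₀ = P(outcome | unexposed) = 853/2376 = 0.35901
Under exogeneity and monotonicity, PN = (p₁ − p₀)/p₁.
PN = (0.74887 − 0.35901) / 0.74887 ≈ 0.5206

PN ≈ 0.521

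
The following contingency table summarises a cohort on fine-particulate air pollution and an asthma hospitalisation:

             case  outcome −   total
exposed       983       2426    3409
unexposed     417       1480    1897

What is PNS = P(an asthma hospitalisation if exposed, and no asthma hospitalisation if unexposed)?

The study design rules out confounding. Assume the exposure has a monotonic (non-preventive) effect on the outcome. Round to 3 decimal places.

p₁ = P(outcome | exposed) = 983/3409 = 0.28835
p₀ = P(outcome | unexposed) = 417/1897 = 0.21982
Under exogeneity and monotonicity, PNS = p₁ − p₀.
PNS = 0.28835 − 0.21982 = 0.068534

PNS ≈ 0.069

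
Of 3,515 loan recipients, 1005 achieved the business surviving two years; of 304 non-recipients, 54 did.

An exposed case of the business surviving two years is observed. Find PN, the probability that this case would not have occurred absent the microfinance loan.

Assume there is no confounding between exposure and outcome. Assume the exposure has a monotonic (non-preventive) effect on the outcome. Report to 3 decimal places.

PN ≈ 0.379

p₁ = P(outcome | exposed) = 1005/3515 = 0.28592
p₀ = P(outcome | unexposed) = 54/304 = 0.17763
Under exogeneity and monotonicity, PN = (p₁ − p₀) / p₁.
PN = (0.28592 − 0.17763) / 0.28592 = 0.10829 / 0.28592 ≈ 0.3787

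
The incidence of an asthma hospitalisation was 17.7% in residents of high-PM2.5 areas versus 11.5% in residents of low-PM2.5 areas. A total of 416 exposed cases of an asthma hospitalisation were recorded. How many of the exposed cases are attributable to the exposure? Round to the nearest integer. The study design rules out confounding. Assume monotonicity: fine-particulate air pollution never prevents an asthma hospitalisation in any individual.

p₁ = 0.177, p₀ = 0.115.
PN = (p₁ − p₀)/p₁ = (0.177 − 0.115) / 0.177 ≈ 0.35028.
Attributable cases ≈ PN × (exposed cases) = 0.35028 × 416 ≈ 145.72.

about 146 cases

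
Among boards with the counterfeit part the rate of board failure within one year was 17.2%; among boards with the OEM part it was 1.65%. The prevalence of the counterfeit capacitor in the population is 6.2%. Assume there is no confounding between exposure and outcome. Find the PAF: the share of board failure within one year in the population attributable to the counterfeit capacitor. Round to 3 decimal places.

PAF ≈ 0.369

p₁ = 0.172, p₀ = 0.0165.
Overall risk P(Y=1) = π·p₁ + (1−π)·p₀ = 0.062×0.172 + 0.938×0.0165 = 0.026141.
Under exogeneity, PAF = [P(Y=1) − p₀] / P(Y=1).
PAF = (0.026141 − 0.0165) / 0.026141 ≈ 0.3688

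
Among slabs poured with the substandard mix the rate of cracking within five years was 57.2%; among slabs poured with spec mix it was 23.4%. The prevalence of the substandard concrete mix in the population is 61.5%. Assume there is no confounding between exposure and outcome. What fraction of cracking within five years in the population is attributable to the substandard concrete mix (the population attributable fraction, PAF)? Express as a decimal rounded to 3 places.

p₁ = 0.572, p₀ = 0.234.
Overall risk P(Y=1) = π·p₁ + (1−π)·p₀ = 0.615×0.572 + 0.385×0.234 = 0.44187.
Under exogeneity, PAF = [P(Y=1) − p₀] / P(Y=1).
PAF = (0.44187 − 0.234) / 0.44187 ≈ 0.4704

PAF ≈ 0.470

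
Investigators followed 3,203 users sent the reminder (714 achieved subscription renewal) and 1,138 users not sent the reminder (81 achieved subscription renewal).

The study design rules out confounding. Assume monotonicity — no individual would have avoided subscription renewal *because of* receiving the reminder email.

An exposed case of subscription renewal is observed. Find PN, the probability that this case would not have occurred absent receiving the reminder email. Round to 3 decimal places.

p₁ = P(outcome | exposed) = 714/3203 = 0.22292
p₀ = P(outcome | unexposed) = 81/1138 = 0.071178
Under exogeneity and monotonicity, PN = (p₁ − p₀) / p₁.
PN = (0.22292 − 0.071178) / 0.22292 = 0.15174 / 0.22292 ≈ 0.6807

PN ≈ 0.681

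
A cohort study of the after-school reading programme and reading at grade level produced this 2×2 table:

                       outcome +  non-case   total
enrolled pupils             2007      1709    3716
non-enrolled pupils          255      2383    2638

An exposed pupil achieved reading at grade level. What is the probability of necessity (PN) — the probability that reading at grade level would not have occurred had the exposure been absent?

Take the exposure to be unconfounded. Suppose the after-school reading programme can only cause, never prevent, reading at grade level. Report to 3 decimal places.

PN ≈ 0.821

p₁ = P(outcome | exposed) = 2007/3716 = 0.5401
p₀ = P(outcome | unexposed) = 255/2638 = 0.096664
Under exogeneity and monotonicity, PN = (p₁ − p₀)/p₁.
PN = (0.5401 − 0.096664) / 0.5401 ≈ 0.8210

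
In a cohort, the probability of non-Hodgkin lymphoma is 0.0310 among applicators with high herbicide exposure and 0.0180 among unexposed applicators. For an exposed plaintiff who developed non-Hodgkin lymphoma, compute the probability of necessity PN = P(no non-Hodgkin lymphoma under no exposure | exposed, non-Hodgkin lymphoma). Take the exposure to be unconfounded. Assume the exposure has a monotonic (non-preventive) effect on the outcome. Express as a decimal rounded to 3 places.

Let p₁ = 0.031, p₀ = 0.018.
Under exogeneity and monotonicity, PN = (p₁ − p₀) / p₁.
PN = (0.031 − 0.018) / 0.031 = 0.013 / 0.031 ≈ 0.4194

PN ≈ 0.419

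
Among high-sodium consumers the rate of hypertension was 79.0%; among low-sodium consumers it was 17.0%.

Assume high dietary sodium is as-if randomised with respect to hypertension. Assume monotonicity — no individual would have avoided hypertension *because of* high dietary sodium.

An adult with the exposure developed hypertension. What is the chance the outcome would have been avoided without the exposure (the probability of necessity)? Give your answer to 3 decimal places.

PN ≈ 0.785

p₁ = 0.79, p₀ = 0.17.
Under exogeneity and monotonicity, PN = (p₁ − p₀) / p₁.
PN = (0.79 − 0.17) / 0.79 = 0.62 / 0.79 ≈ 0.7848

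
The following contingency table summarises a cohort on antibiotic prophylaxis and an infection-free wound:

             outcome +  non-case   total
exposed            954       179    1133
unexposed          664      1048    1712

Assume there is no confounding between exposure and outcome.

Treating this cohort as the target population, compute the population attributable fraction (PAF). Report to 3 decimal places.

PAF ≈ 0.318

p₁ = P(outcome | exposed) = 954/1133 = 0.84201
p₀ = P(outcome | unexposed) = 664/1712 = 0.38785
Exposure prevalence π = 1133/2845 = 0.39824; overall risk P(Y=1) = 0.56872.
Under exogeneity, PAF = [P(Y=1) − p₀]/P(Y=1).
PAF = (0.56872 − 0.38785) / 0.56872 ≈ 0.3180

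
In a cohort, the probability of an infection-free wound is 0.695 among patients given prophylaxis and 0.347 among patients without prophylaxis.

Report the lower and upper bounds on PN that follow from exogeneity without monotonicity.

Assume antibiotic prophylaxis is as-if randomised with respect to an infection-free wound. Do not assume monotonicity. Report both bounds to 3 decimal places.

0.501 ≤ PN ≤ 0.940

Let p₁ = 0.695, p₀ = 0.347.
Under exogeneity alone the bounds on PN are max{0,(p₁−p₀)/p₁} ≤ PN ≤ min{1,(1−p₀)/p₁}.
  lower = (p₁ − p₀)/p₁ = 0.348 / 0.695 ≈ 0.5007
  upper = min{1, (1 − p₀)/p₁} = 0.653 / 0.695 ≈ 0.9396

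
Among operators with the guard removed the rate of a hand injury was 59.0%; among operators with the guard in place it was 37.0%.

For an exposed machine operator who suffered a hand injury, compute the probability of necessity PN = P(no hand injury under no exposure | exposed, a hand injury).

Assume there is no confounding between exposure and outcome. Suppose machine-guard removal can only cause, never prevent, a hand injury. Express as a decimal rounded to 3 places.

PN ≈ 0.373

p₁ = 0.59, p₀ = 0.37.
Under exogeneity and monotonicity, PN = (p₁ − p₀) / p₁.
PN = (0.59 − 0.37) / 0.59 = 0.22 / 0.59 ≈ 0.3729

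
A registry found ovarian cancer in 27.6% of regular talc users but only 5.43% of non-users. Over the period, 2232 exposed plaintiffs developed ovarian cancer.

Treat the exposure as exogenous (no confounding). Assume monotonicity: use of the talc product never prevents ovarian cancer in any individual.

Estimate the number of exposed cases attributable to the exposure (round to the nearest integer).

p₁ = 0.276, p₀ = 0.0543.
PN = (p₁ − p₀)/p₁ = (0.276 − 0.0543) / 0.276 ≈ 0.80326.
Attributable cases ≈ PN × (exposed cases) = 0.80326 × 2232 ≈ 1792.88.

about 1793 cases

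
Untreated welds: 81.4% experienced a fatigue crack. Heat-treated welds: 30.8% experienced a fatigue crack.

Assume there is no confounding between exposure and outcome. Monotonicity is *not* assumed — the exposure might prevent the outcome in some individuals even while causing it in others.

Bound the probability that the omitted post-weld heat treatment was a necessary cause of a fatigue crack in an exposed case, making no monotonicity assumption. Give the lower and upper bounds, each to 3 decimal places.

0.622 ≤ PN ≤ 0.850

p₁ = 0.814, p₀ = 0.308.
Under exogeneity alone the bounds on PN are max{0,(p₁−p₀)/p₁} ≤ PN ≤ min{1,(1−p₀)/p₁}.
  lower = (p₁ − p₀)/p₁ = 0.506 / 0.814 ≈ 0.6216
  upper = min{1, (1 − p₀)/p₁} = 0.692 / 0.814 ≈ 0.8501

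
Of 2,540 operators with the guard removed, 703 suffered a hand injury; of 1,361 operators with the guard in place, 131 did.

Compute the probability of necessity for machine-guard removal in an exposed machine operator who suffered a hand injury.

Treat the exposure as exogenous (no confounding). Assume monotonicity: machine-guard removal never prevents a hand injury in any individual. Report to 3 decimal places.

PN ≈ 0.652

p₁ = P(outcome | exposed) = 703/2540 = 0.27677
p₀ = P(outcome | unexposed) = 131/1361 = 0.096253
Under exogeneity and monotonicity, PN = (p₁ − p₀) / p₁.
PN = (0.27677 − 0.096253) / 0.27677 = 0.18052 / 0.27677 ≈ 0.6522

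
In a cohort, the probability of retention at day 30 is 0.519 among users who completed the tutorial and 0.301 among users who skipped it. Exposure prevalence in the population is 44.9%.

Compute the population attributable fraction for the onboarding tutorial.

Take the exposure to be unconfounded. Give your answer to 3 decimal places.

Let p₁ = 0.519, p₀ = 0.301.
Overall risk P(Y=1) = π·p₁ + (1−π)·p₀ = 0.449×0.519 + 0.551×0.301 = 0.39888.
Under exogeneity, PAF = [P(Y=1) − p₀] / P(Y=1).
PAF = (0.39888 − 0.301) / 0.39888 ≈ 0.2454

PAF ≈ 0.245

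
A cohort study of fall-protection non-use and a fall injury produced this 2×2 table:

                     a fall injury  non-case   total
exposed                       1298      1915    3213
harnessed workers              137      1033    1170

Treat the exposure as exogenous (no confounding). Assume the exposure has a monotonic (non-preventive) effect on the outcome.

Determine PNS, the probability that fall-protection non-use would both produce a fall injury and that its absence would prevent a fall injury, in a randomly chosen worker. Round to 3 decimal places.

PNS ≈ 0.287

p₁ = P(outcome | exposed) = 1298/3213 = 0.40398
p₀ = P(outcome | unexposed) = 137/1170 = 0.11709
Under exogeneity and monotonicity, PNS = p₁ − p₀.
PNS = 0.40398 − 0.11709 = 0.28689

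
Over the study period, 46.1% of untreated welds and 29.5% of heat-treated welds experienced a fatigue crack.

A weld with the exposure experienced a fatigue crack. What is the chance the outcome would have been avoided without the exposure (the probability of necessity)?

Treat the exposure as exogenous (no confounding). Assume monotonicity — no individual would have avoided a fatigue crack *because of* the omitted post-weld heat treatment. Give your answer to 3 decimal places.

PN ≈ 0.360

p₁ = 0.461, p₀ = 0.295.
Under exogeneity and monotonicity, PN = (p₁ − p₀) / p₁.
PN = (0.461 − 0.295) / 0.461 = 0.166 / 0.461 ≈ 0.3601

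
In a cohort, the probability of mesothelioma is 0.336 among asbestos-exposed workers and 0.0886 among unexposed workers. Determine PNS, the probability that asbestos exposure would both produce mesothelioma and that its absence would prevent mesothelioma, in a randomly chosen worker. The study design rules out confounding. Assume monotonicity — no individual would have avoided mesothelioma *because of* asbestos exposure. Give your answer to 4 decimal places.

Let p₁ = 0.336, p₀ = 0.0886.
Under exogeneity and monotonicity, PNS = p₁ − p₀.
PNS = 0.336 − 0.0886 = 0.2474

PNS ≈ 0.2474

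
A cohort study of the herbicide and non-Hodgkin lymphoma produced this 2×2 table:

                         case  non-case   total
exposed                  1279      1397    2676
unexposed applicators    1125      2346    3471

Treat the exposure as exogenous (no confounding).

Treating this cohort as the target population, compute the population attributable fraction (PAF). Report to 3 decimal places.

p₁ = P(outcome | exposed) = 1279/2676 = 0.47795
p₀ = P(outcome | unexposed) = 1125/3471 = 0.32411
Exposure prevalence π = 2676/6147 = 0.43533; overall risk P(Y=1) = 0.39109.
Under exogeneity, PAF = [P(Y=1) − p₀]/P(Y=1).
PAF = (0.39109 − 0.32411) / 0.39109 ≈ 0.1712

PAF ≈ 0.171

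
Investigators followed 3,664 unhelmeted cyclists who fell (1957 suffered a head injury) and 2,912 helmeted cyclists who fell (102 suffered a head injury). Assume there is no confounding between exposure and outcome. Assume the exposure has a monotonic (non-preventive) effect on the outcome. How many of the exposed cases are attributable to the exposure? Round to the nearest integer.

about 1829 cases

p₁ = P(outcome | exposed) = 1957/3664 = 0.53412
p₀ = P(outcome | unexposed) = 102/2912 = 0.035027
PN = (p₁ − p₀)/p₁ = (0.53412 − 0.035027) / 0.53412 ≈ 0.93442.
Attributable cases ≈ PN × (exposed cases) = 0.93442 × 1957 ≈ 1828.66.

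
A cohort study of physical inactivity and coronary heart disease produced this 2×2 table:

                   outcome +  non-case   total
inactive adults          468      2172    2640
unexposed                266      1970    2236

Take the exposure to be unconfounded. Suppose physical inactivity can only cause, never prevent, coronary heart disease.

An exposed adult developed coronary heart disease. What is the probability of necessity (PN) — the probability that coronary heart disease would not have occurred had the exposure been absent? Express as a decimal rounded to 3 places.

PN ≈ 0.329

p₁ = P(outcome | exposed) = 468/2640 = 0.17727
p₀ = P(outcome | unexposed) = 266/2236 = 0.11896
Under exogeneity and monotonicity, PN = (p₁ − p₀)/p₁.
PN = (0.17727 − 0.11896) / 0.17727 ≈ 0.3289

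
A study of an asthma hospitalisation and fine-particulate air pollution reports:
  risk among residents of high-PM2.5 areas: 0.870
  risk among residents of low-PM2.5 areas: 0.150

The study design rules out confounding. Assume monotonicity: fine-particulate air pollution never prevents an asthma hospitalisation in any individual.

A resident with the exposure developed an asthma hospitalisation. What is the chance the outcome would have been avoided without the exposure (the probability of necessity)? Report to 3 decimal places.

Let p₁ = 0.87, p₀ = 0.15.
Under exogeneity and monotonicity, PN = (p₁ − p₀) / p₁.
PN = (0.87 − 0.15) / 0.87 = 0.72 / 0.87 ≈ 0.8276

PN ≈ 0.828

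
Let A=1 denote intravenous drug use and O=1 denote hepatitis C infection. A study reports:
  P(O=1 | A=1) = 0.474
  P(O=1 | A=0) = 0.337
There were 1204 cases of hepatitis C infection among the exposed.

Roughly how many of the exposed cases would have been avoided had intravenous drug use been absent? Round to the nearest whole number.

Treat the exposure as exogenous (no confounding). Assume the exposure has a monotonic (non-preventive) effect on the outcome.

Let p₁ = 0.474, p₀ = 0.337.
PN = (p₁ − p₀)/p₁ = (0.474 − 0.337) / 0.474 ≈ 0.28903.
Attributable cases ≈ PN × (exposed cases) = 0.28903 × 1204 ≈ 347.99.

about 348 cases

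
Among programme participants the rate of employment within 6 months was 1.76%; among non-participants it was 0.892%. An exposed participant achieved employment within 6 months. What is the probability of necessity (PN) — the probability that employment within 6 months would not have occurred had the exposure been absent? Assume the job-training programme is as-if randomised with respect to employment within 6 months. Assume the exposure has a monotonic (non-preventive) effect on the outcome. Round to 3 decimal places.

PN ≈ 0.493

p₁ = 0.0176, p₀ = 0.00892.
Under exogeneity and monotonicity, PN = (p₁ − p₀) / p₁.
PN = (0.0176 − 0.00892) / 0.0176 = 0.00868 / 0.0176 ≈ 0.4932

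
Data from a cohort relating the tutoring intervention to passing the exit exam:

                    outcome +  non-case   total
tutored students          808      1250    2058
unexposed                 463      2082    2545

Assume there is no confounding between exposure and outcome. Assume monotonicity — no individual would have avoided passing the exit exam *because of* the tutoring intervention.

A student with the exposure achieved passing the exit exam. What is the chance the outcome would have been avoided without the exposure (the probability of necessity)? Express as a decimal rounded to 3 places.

PN ≈ 0.537

p₁ = P(outcome | exposed) = 808/2058 = 0.39261
p₀ = P(outcome | unexposed) = 463/2545 = 0.18193
Under exogeneity and monotonicity, PN = (p₁ − p₀)/p₁.
PN = (0.39261 − 0.18193) / 0.39261 ≈ 0.5366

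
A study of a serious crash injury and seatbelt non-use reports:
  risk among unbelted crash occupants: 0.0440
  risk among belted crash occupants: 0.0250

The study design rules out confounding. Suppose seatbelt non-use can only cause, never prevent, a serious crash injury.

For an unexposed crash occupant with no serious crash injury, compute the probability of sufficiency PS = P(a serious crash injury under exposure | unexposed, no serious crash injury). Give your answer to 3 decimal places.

Let p₁ = 0.044, p₀ = 0.025.
Under exogeneity and monotonicity, PS = (p₁ − p₀) / (1 − p₀).
PS = (0.044 − 0.025) / (1 − 0.025) = 0.019 / 0.975 ≈ 0.0195

PS ≈ 0.019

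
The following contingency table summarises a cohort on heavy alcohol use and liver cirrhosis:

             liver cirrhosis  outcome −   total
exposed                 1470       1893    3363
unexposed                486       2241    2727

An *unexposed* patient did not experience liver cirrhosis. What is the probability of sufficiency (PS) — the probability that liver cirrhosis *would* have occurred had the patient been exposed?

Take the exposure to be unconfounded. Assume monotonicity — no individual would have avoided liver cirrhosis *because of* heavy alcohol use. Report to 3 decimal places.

p₁ = P(outcome | exposed) = 1470/3363 = 0.43711
p₀ = P(outcome | unexposed) = 486/2727 = 0.17822
Under exogeneity and monotonicity, PS = (p₁ − p₀)/(1 − p₀).
PS = (0.43711 − 0.17822) / 0.82178 ≈ 0.3150

PS ≈ 0.315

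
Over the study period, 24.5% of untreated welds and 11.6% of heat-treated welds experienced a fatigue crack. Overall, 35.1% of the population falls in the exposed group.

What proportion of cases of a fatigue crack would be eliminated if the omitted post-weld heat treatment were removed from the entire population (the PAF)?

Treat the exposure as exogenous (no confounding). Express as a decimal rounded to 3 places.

PAF ≈ 0.281

p₁ = 0.245, p₀ = 0.116.
Overall risk P(Y=1) = π·p₁ + (1−π)·p₀ = 0.351×0.245 + 0.649×0.116 = 0.16128.
Under exogeneity, PAF = [P(Y=1) − p₀] / P(Y=1).
PAF = (0.16128 − 0.116) / 0.16128 ≈ 0.2807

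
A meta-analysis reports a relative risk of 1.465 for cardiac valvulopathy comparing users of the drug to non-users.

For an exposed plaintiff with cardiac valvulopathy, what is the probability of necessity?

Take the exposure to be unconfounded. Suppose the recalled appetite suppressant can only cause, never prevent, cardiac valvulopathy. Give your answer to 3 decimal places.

PN ≈ 0.317

Under exogeneity and monotonicity, PN = (RR − 1) / RR = 1 − 1/RR.
PN = (1.465 − 1) / 1.465 = 0.465 / 1.465 ≈ 0.3174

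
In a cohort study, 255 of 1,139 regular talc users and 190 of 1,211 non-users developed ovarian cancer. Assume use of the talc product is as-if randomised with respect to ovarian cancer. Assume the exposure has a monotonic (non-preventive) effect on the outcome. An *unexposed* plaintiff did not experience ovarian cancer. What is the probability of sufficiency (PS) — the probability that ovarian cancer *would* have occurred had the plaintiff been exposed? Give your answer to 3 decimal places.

PS ≈ 0.079

p₁ = P(outcome | exposed) = 255/1139 = 0.22388
p₀ = P(outcome | unexposed) = 190/1211 = 0.1569
Under exogeneity and monotonicity, PS = (p₁ − p₀) / (1 − p₀).
PS = (0.22388 − 0.1569) / (1 − 0.1569) = 0.066985 / 0.8431 ≈ 0.0795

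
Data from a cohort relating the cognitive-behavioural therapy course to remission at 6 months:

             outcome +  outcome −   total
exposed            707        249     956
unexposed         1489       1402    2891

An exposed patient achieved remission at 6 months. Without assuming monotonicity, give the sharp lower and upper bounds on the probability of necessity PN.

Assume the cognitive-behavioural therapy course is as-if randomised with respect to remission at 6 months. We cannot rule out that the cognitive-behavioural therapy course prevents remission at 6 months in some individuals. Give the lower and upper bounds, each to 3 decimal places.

p₁ = P(outcome | exposed) = 707/956 = 0.73954
p₀ = P(outcome | unexposed) = 1489/2891 = 0.51505
Under exogeneity alone the bounds on PN are max{0,(p₁−p₀)/p₁} ≤ PN ≤ min{1,(1−p₀)/p₁}.
  lower = (p₁ − p₀)/p₁ = 0.22449 / 0.73954 ≈ 0.3036
  upper = min{1, (1 − p₀)/p₁} = 0.48495 / 0.73954 ≈ 0.6558

0.304 ≤ PN ≤ 0.656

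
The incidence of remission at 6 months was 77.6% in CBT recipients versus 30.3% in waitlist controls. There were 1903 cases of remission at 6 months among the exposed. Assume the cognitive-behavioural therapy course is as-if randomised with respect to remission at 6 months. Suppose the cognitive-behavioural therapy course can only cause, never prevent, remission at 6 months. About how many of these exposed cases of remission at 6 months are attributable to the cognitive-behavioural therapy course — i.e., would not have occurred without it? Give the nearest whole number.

p₁ = 0.776, p₀ = 0.303.
PN = (p₁ − p₀)/p₁ = (0.776 − 0.303) / 0.776 ≈ 0.60954.
Attributable cases ≈ PN × (exposed cases) = 0.60954 × 1903 ≈ 1159.95.

about 1160 cases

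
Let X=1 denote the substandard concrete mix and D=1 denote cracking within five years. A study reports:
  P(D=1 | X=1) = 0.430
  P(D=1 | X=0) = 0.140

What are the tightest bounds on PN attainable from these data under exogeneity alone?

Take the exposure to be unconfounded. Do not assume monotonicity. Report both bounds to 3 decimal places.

Let p₁ = 0.43, p₀ = 0.14.
Under exogeneity alone the bounds on PN are max{0,(p₁−p₀)/p₁} ≤ PN ≤ min{1,(1−p₀)/p₁}.
  lower = (p₁ − p₀)/p₁ = 0.29 / 0.43 ≈ 0.6744
  upper = min{1, (1 − p₀)/p₁} = 0.86 / 0.43 ≈ 2.0000 → capped at 1

0.674 ≤ PN ≤ 1.000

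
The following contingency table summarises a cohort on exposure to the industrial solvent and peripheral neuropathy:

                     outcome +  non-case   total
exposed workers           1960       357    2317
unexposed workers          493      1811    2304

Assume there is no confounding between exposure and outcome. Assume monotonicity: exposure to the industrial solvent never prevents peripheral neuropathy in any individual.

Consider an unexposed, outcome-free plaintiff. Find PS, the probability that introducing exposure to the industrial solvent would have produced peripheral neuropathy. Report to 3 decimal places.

PS ≈ 0.804

p₁ = P(outcome | exposed) = 1960/2317 = 0.84592
p₀ = P(outcome | unexposed) = 493/2304 = 0.21398
Under exogeneity and monotonicity, PS = (p₁ − p₀) / (1 − p₀).
PS = (0.84592 − 0.21398) / (1 − 0.21398) = 0.63195 / 0.78602 ≈ 0.8040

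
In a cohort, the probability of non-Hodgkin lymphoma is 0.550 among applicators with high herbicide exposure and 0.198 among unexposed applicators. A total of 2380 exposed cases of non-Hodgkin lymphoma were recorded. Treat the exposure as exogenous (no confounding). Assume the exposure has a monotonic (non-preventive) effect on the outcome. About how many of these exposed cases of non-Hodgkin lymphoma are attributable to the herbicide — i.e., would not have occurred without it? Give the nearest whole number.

Let p₁ = 0.55, p₀ = 0.198.
PN = (p₁ − p₀)/p₁ = (0.55 − 0.198) / 0.55 ≈ 0.64000.
Attributable cases ≈ PN × (exposed cases) = 0.64000 × 2380 ≈ 1523.20.

about 1523 cases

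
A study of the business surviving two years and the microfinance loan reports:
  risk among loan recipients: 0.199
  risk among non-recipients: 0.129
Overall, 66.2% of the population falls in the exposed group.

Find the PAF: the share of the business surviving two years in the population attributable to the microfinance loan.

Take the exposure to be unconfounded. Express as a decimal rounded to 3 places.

Let p₁ = 0.199, p₀ = 0.129.
Overall risk P(Y=1) = π·p₁ + (1−π)·p₀ = 0.662×0.199 + 0.338×0.129 = 0.17534.
Under exogeneity, PAF = [P(Y=1) − p₀] / P(Y=1).
PAF = (0.17534 − 0.129) / 0.17534 ≈ 0.2643

PAF ≈ 0.264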